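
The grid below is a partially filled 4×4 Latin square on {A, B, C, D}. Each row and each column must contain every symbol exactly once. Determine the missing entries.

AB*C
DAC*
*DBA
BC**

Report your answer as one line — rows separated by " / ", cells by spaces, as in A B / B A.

A B D C / D A C B / C D B A / B C A D

Cell (r1,c3): row 1 has {A,B,C}; column 3 has {B,C} → D.
Cell (r2,c4): row 2 has {A,C,D}; column 4 has {A,C} → B.
Cell (r3,c1): row 3 has {A,B,D}; column 1 has {A,B,D} → C.
Cell (r4,c3): row 4 has {B,C}; column 3 has {B,C,D} → A.
Cell (r4,c4): row 4 has {A,B,C}; column 4 has {A,B,C} → D.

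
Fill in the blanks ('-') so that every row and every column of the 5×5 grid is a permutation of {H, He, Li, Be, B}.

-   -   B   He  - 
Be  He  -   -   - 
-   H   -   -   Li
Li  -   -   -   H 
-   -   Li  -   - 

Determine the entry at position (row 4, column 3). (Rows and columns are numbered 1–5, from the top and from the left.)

He

Cell (r1,c1): row 1 has {He,B}; column 1 has {Li,Be} → H.
Cell (r1,c5): row 1 has {H,He,B}; column 5 has {H,Li} → Be.
Cell (r2,c3): row 2 has {He,Be}; column 3 has {Li,B} → H.
Cell (r2,c5): row 2 has {H,He,Be}; column 5 has {H,Li,Be} → B.
Cell (r5,c5): row 5 has {Li}; column 5 has {H,Li,Be,B} → He.
Cell (r1,c2): row 1 has {H,He,Be,B}; column 2 has {H,He} → Li.
Cell (r2,c4): row 2 has {H,He,Be,B}; column 4 has {He} → Li.
Cell (r5,c1): row 5 has {He,Li}; column 1 has {H,Li,Be} → B.
Cell (r5,c2): row 5 has {He,Li,B}; column 2 has {H,He,Li} → Be.
Cell (r5,c4): row 5 has {He,Li,Be,B}; column 4 has {He,Li} → H.
Cell (r3,c1): row 3 has {H,Li}; column 1 has {H,Li,Be,B} → He.
Cell (r3,c3): row 3 has {H,He,Li}; column 3 has {H,Li,B} → Be.
Cell (r3,c4): row 3 has {H,He,Li,Be}; column 4 has {H,He,Li} → B.
Cell (r4,c2): row 4 has {H,Li}; column 2 has {H,He,Li,Be} → B.
Cell (r4,c3): row 4 has {H,Li,B}; column 3 has {H,Li,Be,B} → He.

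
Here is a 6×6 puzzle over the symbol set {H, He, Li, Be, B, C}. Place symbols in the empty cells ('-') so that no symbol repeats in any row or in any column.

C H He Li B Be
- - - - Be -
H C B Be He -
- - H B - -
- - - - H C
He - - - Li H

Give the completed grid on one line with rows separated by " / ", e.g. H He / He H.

C H He Li B Be / Li He C H Be B / H C B Be He Li / Be Li H B C He / B Be Li He H C / He B Be C Li H

Cell (r3,c6): row 3 has {H,He,Be,B,C}; column 6 has {H,Be,C} → Li.
Cell (r4,c5): row 4 has {H,B}; column 5 has {H,He,Li,Be,B} → C.
Cell (r4,c6): row 4 has {H,B,C}; column 6 has {H,Li,Be,C} → He.
Cell (r5,c4): row 5 has {H,C}; column 4 has {Li,Be,B} → He.
Cell (r6,c4): row 6 has {H,He,Li}; column 4 has {He,Li,Be,B} → C.
Cell (r2,c4): row 2 has {Be}; column 4 has {He,Li,Be,B,C} → H.
Cell (r2,c6): row 2 has {H,Be}; column 6 has {H,He,Li,Be,C} → B.
Cell (r6,c3): row 6 has {H,He,Li,C}; column 3 has {H,He,B} → Be.
Cell (r2,c1): row 2 has {H,Be,B}; column 1 has {H,He,C} → Li.
Cell (r2,c2): row 2 has {H,Li,Be,B}; column 2 has {H,C} → He.
Cell (r2,c3): row 2 has {H,He,Li,Be,B}; column 3 has {H,He,Be,B} → C.
Cell (r4,c1): row 4 has {H,He,B,C}; column 1 has {H,He,Li,C} → Be.
Cell (r4,c2): row 4 has {H,He,Be,B,C}; column 2 has {H,He,C} → Li.
Cell (r5,c1): row 5 has {H,He,C}; column 1 has {H,He,Li,Be,C} → B.
Cell (r5,c2): row 5 has {H,He,B,C}; column 2 has {H,He,Li,C} → Be.
Cell (r5,c3): row 5 has {H,He,Be,B,C}; column 3 has {H,He,Be,B,C} → Li.
Cell (r6,c2): row 6 has {H,He,Li,Be,C}; column 2 has {H,He,Li,Be,C} → B.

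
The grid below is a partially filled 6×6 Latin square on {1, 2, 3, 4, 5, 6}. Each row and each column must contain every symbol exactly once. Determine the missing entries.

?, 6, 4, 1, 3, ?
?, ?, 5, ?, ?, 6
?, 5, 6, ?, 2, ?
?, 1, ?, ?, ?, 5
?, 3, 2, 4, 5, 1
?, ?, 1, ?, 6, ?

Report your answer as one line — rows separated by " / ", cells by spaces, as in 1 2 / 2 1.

5 6 4 1 3 2 / 3 4 5 2 1 6 / 1 5 6 3 2 4 / 2 1 3 6 4 5 / 6 3 2 4 5 1 / 4 2 1 5 6 3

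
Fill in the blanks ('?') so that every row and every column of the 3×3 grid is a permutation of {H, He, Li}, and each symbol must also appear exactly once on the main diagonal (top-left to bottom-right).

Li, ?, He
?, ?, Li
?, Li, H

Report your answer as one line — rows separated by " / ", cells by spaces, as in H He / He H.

Cell (r1,c2): row 1 has {He,Li}; column 2 has {Li} → H.
Cell (r2,c2): row 2 has {Li}; column 2 has {H,Li}; the diagonal has {H,Li} → He.
Cell (r3,c1): row 3 has {H,Li}; column 1 has {Li} → He.
Cell (r2,c1): row 2 has {He,Li}; column 1 has {He,Li} → H.

Li H He / H He Li / He Li H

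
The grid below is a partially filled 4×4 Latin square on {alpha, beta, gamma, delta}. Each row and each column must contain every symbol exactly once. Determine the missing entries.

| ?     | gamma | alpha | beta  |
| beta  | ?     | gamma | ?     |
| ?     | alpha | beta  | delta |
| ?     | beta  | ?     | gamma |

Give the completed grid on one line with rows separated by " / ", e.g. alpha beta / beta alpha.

delta gamma alpha beta / beta delta gamma alpha / gamma alpha beta delta / alpha beta delta gamma

row 1 has {alpha,beta,gamma}; column 1 has {beta} — only delta is left for (r1,c1).
row 2 has {beta,gamma}; column 2 has {alpha,beta,gamma} — only delta is left for (r2,c2).
row 2 has {beta,gamma,delta}; column 4 has {beta,gamma,delta} — only alpha is left for (r2,c4).
row 3 has {alpha,beta,delta}; column 1 has {beta,delta} — only gamma is left for (r3,c1).
row 4 has {beta,gamma}; column 1 has {beta,gamma,delta} — only alpha is left for (r4,c1).
row 4 has {alpha,beta,gamma}; column 3 has {alpha,beta,gamma} — only delta is left for (r4,c3).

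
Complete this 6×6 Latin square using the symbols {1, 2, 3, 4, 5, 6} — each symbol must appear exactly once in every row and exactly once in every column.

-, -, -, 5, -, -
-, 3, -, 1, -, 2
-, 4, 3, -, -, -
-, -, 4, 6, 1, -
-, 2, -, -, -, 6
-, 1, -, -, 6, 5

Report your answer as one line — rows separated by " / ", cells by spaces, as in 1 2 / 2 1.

3 6 1 5 2 4 / 5 3 6 1 4 2 / 6 4 3 2 5 1 / 2 5 4 6 1 3 / 1 2 5 4 3 6 / 4 1 2 3 6 5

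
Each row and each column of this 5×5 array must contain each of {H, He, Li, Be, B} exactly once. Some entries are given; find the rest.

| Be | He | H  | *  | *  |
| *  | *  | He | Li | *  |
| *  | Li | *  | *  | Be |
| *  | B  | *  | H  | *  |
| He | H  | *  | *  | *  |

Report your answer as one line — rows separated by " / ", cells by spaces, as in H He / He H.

At row 1, column 4: row 1 has {H,He,Be}; column 4 has {H,Li}; that leaves B.
At row 1, column 5: row 1 has {H,He,Be,B}; column 5 has {Be}; that leaves Li.
At row 2, column 2: row 2 has {He,Li}; column 2 has {H,He,Li,B}; that leaves Be.
At row 3, column 3: row 3 has {Li,Be}; column 3 has {H,He}; that leaves B.
At row 3, column 4: row 3 has {Li,Be,B}; column 4 has {H,Li,B}; that leaves He.
At row 4, column 1: row 4 has {H,B}; column 1 has {He,Be}; that leaves Li.
At row 4, column 3: row 4 has {H,Li,B}; column 3 has {H,He,B}; that leaves Be.
At row 4, column 5: row 4 has {H,Li,Be,B}; column 5 has {Li,Be}; that leaves He.
At row 5, column 3: row 5 has {H,He}; column 3 has {H,He,Be,B}; that leaves Li.
At row 5, column 4: row 5 has {H,He,Li}; column 4 has {H,He,Li,B}; that leaves Be.
At row 5, column 5: row 5 has {H,He,Li,Be}; column 5 has {He,Li,Be}; that leaves B.
At row 2, column 5: row 2 has {He,Li,Be}; column 5 has {He,Li,Be,B}; that leaves H.
At row 3, column 1: row 3 has {He,Li,Be,B}; column 1 has {He,Li,Be}; that leaves H.
At row 2, column 1: row 2 has {H,He,Li,Be}; column 1 has {H,He,Li,Be}; that leaves B.

Be He H B Li / B Be He Li H / H Li B He Be / Li B Be H He / He H Li Be B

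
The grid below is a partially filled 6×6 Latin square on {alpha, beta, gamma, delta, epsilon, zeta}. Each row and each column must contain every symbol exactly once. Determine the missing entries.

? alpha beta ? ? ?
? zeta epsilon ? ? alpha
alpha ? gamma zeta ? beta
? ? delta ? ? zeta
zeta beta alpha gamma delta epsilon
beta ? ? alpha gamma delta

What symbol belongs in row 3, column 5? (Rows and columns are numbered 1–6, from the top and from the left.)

(r1,c6) = gamma
(r2,c5) = beta
(r3,c5) = epsilon

epsilon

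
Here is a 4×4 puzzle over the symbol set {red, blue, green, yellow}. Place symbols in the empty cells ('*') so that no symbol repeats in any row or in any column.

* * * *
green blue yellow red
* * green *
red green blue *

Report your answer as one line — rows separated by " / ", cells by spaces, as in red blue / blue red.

(r1,c3): row 1 is empty so far; column 3 has {blue,green,yellow}, so it must be red.
(r4,c4): row 4 has {red,blue,green}; column 4 has {red}, so it must be yellow.
(r1,c2): row 1 has {red}; column 2 has {blue,green}, so it must be yellow.
(r3,c2): row 3 has {green}; column 2 has {blue,green,yellow}, so it must be red.
(r3,c4): row 3 has {red,green}; column 4 has {red,yellow}, so it must be blue.
(r1,c1): row 1 has {red,yellow}; column 1 has {red,green}, so it must be blue.
(r1,c4): row 1 has {red,blue,yellow}; column 4 has {red,blue,yellow}, so it must be green.
(r3,c1): row 3 has {red,blue,green}; column 1 has {red,blue,green}, so it must be yellow.

blue yellow red green / green blue yellow red / yellow red green blue / red green blue yellow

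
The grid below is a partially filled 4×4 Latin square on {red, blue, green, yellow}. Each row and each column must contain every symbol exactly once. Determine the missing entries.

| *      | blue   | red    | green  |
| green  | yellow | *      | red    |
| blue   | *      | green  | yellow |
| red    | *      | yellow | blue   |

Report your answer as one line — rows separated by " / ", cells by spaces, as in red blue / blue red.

Cell (r1,c1): row 1 has {red,blue,green}; column 1 has {red,blue,green} → yellow.
Cell (r2,c3): row 2 has {red,green,yellow}; column 3 has {red,green,yellow} → blue.
Cell (r3,c2): row 3 has {blue,green,yellow}; column 2 has {blue,yellow} → red.
Cell (r4,c2): row 4 has {red,blue,yellow}; column 2 has {red,blue,yellow} → green.

yellow blue red green / green yellow blue red / blue red green yellow / red green yellow blue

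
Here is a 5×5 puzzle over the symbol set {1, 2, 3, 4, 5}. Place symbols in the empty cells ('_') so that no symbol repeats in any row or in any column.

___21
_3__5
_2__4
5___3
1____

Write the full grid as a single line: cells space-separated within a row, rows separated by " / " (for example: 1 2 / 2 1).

4 5 3 2 1 / 2 3 4 1 5 / 3 2 1 5 4 / 5 1 2 4 3 / 1 4 5 3 2

row 3 has {2,4}; column 1 has {1,5} — only 3 is left for (r3,c1).
row 5 has {1}; column 5 has {1,3,4,5} — only 2 is left for (r5,c5).
row 1 has {1,2}; column 1 has {1,3,5} — only 4 is left for (r1,c1).
row 1 has {1,2,4}; column 2 has {2,3} — only 5 is left for (r1,c2).
row 1 has {1,2,4,5}; column 3 is empty so far — only 3 is left for (r1,c3).
row 2 has {3,5}; column 1 has {1,3,4,5} — only 2 is left for (r2,c1).
row 5 has {1,2}; column 2 has {2,3,5} — only 4 is left for (r5,c2).
row 5 has {1,2,4}; column 3 has {3} — only 5 is left for (r5,c3).
row 5 has {1,2,4,5}; column 4 has {2} — only 3 is left for (r5,c4).
row 3 has {2,3,4}; column 3 has {3,5} — only 1 is left for (r3,c3).
row 3 has {1,2,3,4}; column 4 has {2,3} — only 5 is left for (r3,c4).
row 4 has {3,5}; column 2 has {2,3,4,5} — only 1 is left for (r4,c2).
row 4 has {1,3,5}; column 4 has {2,3,5} — only 4 is left for (r4,c4).
row 2 has {2,3,5}; column 3 has {1,3,5} — only 4 is left for (r2,c3).
row 2 has {2,3,4,5}; column 4 has {2,3,4,5} — only 1 is left for (r2,c4).
row 4 has {1,3,4,5}; column 3 has {1,3,4,5} — only 2 is left for (r4,c3).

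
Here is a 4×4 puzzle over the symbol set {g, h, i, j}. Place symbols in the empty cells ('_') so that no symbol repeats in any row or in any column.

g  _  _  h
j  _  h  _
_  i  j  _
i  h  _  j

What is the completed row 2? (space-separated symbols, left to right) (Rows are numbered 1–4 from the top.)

At row 1, column 2: row 1 has {g,h}; column 2 has {h,i}; that leaves j.
At row 1, column 3: row 1 has {g,h,j}; column 3 has {h,j}; that leaves i.
At row 2, column 2: row 2 has {h,j}; column 2 has {h,i,j}; that leaves g.
At row 2, column 4: row 2 has {g,h,j}; column 4 has {h,j}; that leaves i.

j g h i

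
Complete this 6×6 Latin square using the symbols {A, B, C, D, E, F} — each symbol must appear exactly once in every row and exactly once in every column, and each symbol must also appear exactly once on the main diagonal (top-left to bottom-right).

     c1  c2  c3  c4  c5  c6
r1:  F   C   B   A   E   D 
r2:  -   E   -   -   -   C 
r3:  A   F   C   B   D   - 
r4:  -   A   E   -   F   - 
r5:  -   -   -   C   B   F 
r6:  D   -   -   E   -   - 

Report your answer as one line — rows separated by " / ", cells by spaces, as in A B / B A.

F C B A E D / B E D F A C / A F C B D E / C A E D F B / E D A C B F / D B F E C A

(r2,c1) = B
(r2,c5) = A
(r3,c6) = E
(r4,c1) = C
(r4,c4) = D
(r4,c6) = B
(r5,c1) = E
(r5,c2) = D
(r5,c3) = A
(r6,c2) = B
(r6,c3) = F
(r6,c5) = C
(r6,c6) = A
(r2,c3) = D
(r2,c4) = F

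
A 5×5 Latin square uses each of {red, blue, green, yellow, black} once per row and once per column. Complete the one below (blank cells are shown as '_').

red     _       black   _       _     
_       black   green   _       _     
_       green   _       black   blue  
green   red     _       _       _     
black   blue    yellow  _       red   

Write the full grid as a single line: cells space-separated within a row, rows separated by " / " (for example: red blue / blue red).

(r1,c2): row 1 has {red,black}; column 2 has {red,blue,green,black}, so it must be yellow.
(r1,c5): row 1 has {red,yellow,black}; column 5 has {red,blue}, so it must be green.
(r2,c5): row 2 has {green,black}; column 5 has {red,blue,green}, so it must be yellow.
(r3,c1): row 3 has {blue,green,black}; column 1 has {red,green,black}, so it must be yellow.
(r3,c3): row 3 has {blue,green,yellow,black}; column 3 has {green,yellow,black}, so it must be red.
(r4,c3): row 4 has {red,green}; column 3 has {red,green,yellow,black}, so it must be blue.
(r4,c4): row 4 has {red,blue,green}; column 4 has {black}, so it must be yellow.
(r4,c5): row 4 has {red,blue,green,yellow}; column 5 has {red,blue,green,yellow}, so it must be black.
(r5,c4): row 5 has {red,blue,yellow,black}; column 4 has {yellow,black}, so it must be green.
(r1,c4): row 1 has {red,green,yellow,black}; column 4 has {green,yellow,black}, so it must be blue.
(r2,c1): row 2 has {green,yellow,black}; column 1 has {red,green,yellow,black}, so it must be blue.
(r2,c4): row 2 has {blue,green,yellow,black}; column 4 has {blue,green,yellow,black}, so it must be red.

red yellow black blue green / blue black green red yellow / yellow green red black blue / green red blue yellow black / black blue yellow green red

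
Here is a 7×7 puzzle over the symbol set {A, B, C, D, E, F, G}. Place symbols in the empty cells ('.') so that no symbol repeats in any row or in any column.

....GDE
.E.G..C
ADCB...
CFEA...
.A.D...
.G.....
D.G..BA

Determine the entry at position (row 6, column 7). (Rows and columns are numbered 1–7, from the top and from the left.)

(r4,c6) = G
(r7,c2) = C
(r1,c2) = B
(r1,c1) = F
(r1,c3) = A
(r1,c4) = C
(r2,c1) = B
(r6,c1) = E
(r6,c4) = F
(r7,c4) = E
(r7,c5) = F
(r3,c5) = E
(r3,c6) = F
(r3,c7) = G
(r5,c1) = G
(r2,c6) = A
(r6,c6) = C
(r2,c5) = D
(r4,c5) = B
(r4,c7) = D
(r5,c5) = C
(r5,c6) = E
(r6,c5) = A
(r6,c7) = B

B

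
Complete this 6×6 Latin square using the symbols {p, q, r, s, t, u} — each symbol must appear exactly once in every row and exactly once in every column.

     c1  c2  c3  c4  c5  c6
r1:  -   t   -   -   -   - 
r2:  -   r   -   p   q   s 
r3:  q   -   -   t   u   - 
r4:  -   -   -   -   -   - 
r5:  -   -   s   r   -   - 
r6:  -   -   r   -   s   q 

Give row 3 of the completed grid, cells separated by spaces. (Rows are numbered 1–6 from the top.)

(r3,c3) = p
(r3,c6) = r
(r6,c4) = u
(r3,c2) = s

q s p t u r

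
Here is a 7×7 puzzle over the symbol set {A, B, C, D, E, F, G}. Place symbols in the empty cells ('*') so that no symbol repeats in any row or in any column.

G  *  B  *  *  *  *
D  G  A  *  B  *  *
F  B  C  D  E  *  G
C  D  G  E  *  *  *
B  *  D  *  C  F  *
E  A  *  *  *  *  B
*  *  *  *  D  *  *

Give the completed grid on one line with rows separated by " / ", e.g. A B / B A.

G C B A F E D / D G A F B C E / F B C D E A G / C D G E A B F / B E D G C F A / E A F C G D B / A F E B D G C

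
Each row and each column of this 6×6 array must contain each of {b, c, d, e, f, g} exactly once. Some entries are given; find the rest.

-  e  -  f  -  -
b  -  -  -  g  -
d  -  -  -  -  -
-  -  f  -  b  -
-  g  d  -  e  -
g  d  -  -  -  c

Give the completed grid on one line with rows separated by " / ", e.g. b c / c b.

c e b f d g / b f c d g e / d b g e c f / e c f g b d / f g d c e b / g d e b f c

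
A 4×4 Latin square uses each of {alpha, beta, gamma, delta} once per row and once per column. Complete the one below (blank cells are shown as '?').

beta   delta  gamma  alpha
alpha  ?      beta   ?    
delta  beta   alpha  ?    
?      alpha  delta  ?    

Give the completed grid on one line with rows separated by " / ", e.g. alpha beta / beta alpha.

(r2,c2): row 2 has {alpha,beta}; column 2 has {alpha,beta,delta}, so it must be gamma.
(r2,c4): row 2 has {alpha,beta,gamma}; column 4 has {alpha}, so it must be delta.
(r3,c4): row 3 has {alpha,beta,delta}; column 4 has {alpha,delta}, so it must be gamma.
(r4,c1): row 4 has {alpha,delta}; column 1 has {alpha,beta,delta}, so it must be gamma.
(r4,c4): row 4 has {alpha,gamma,delta}; column 4 has {alpha,gamma,delta}, so it must be beta.

beta delta gamma alpha / alpha gamma beta delta / delta beta alpha gamma / gamma alpha delta beta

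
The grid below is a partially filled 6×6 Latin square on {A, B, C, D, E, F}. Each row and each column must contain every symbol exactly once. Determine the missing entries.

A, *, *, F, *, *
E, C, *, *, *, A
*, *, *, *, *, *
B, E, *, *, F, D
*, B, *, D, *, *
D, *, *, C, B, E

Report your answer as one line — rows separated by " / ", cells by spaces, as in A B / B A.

A D B F E C / E C F B D A / F A D E C B / B E C A F D / C B E D A F / D F A C B E

(r1,c2) = D
(r2,c4) = B
(r2,c5) = D
(r4,c4) = A
(r2,c3) = F
(r3,c4) = E
(r4,c3) = C
(r6,c3) = A
(r5,c3) = E
(r6,c2) = F
(r1,c3) = B
(r1,c6) = C
(r3,c2) = A
(r3,c3) = D
(r3,c5) = C
(r5,c5) = A
(r5,c6) = F
(r1,c5) = E
(r3,c1) = F
(r3,c6) = B
(r5,c1) = C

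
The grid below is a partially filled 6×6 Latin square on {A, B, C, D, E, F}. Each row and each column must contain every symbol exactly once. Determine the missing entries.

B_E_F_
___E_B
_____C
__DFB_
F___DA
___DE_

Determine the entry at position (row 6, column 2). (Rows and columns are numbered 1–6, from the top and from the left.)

row 1 has {B,E,F}; column 6 has {A,B,C} — only D is left for (r1,c6).
row 3 has {C}; column 5 has {B,D,E,F} — only A is left for (r3,c5).
row 4 has {B,D,F}; column 6 has {A,B,C,D} — only E is left for (r4,c6).
row 6 has {D,E}; column 6 has {A,B,C,D,E} — only F is left for (r6,c6).
row 2 has {B,E}; column 5 has {A,B,D,E,F} — only C is left for (r2,c5).
row 3 has {A,C}; column 4 has {D,E,F} — only B is left for (r3,c4).
row 5 has {A,D,F}; column 4 has {B,D,E,F} — only C is left for (r5,c4).
row 1 has {B,D,E,F}; column 4 has {B,C,D,E,F} — only A is left for (r1,c4).
row 3 has {A,B,C}; column 3 has {D,E} — only F is left for (r3,c3).
row 5 has {A,C,D,F}; column 3 has {D,E,F} — only B is left for (r5,c3).
row 1 has {A,B,D,E,F}; column 2 is empty so far — only C is left for (r1,c2).
row 2 has {B,C,E}; column 3 has {B,D,E,F} — only A is left for (r2,c3).
row 4 has {B,D,E,F}; column 2 has {C} — only A is left for (r4,c2).
row 5 has {A,B,C,D,F}; column 2 has {A,C} — only E is left for (r5,c2).
row 6 has {D,E,F}; column 2 has {A,C,E} — only B is left for (r6,c2).

B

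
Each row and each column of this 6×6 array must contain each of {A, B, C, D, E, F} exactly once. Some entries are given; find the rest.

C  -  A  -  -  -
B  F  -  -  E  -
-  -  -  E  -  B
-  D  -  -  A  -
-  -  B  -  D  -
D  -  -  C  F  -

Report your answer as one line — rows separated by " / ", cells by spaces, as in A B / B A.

(r1,c5): row 1 has {A,C}; column 5 has {A,D,E,F}, so it must be B.
(r3,c5): row 3 has {B,E}; column 5 has {A,B,D,E,F}, so it must be C.
(r6,c3): row 6 has {C,D,F}; column 3 has {A,B}, so it must be E.
(r6,c6): row 6 has {C,D,E,F}; column 6 has {B}, so it must be A.
(r1,c2): row 1 has {A,B,C}; column 2 has {D,F}, so it must be E.
(r3,c2): row 3 has {B,C,E}; column 2 has {D,E,F}, so it must be A.
(r5,c2): row 5 has {B,D}; column 2 has {A,D,E,F}, so it must be C.
(r6,c2): row 6 has {A,C,D,E,F}; column 2 has {A,C,D,E,F}, so it must be B.
(r3,c1): row 3 has {A,B,C,E}; column 1 has {B,C,D}, so it must be F.
(r3,c3): row 3 has {A,B,C,E,F}; column 3 has {A,B,E}, so it must be D.
(r4,c1): row 4 has {A,D}; column 1 has {B,C,D,F}, so it must be E.
(r5,c1): row 5 has {B,C,D}; column 1 has {B,C,D,E,F}, so it must be A.
(r5,c4): row 5 has {A,B,C,D}; column 4 has {C,E}, so it must be F.
(r5,c6): row 5 has {A,B,C,D,F}; column 6 has {A,B}, so it must be E.
(r1,c4): row 1 has {A,B,C,E}; column 4 has {C,E,F}, so it must be D.
(r1,c6): row 1 has {A,B,C,D,E}; column 6 has {A,B,E}, so it must be F.
(r2,c3): row 2 has {B,E,F}; column 3 has {A,B,D,E}, so it must be C.
(r2,c4): row 2 has {B,C,E,F}; column 4 has {C,D,E,F}, so it must be A.
(r2,c6): row 2 has {A,B,C,E,F}; column 6 has {A,B,E,F}, so it must be D.
(r4,c3): row 4 has {A,D,E}; column 3 has {A,B,C,D,E}, so it must be F.
(r4,c4): row 4 has {A,D,E,F}; column 4 has {A,C,D,E,F}, so it must be B.
(r4,c6): row 4 has {A,B,D,E,F}; column 6 has {A,B,D,E,F}, so it must be C.

C E A D B F / B F C A E D / F A D E C B / E D F B A C / A C B F D E / D B E C F A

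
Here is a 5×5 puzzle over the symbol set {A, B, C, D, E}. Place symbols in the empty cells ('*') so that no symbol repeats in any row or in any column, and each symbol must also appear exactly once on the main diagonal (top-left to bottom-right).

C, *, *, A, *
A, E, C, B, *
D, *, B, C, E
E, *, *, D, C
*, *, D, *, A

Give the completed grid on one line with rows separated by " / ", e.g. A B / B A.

Cell (r1,c3): row 1 has {A,C}; column 3 has {B,C,D} → E.
Cell (r2,c5): row 2 has {A,B,C,E}; column 5 has {A,C,E} → D.
Cell (r3,c2): row 3 has {B,C,D,E}; column 2 has {E} → A.
Cell (r4,c2): row 4 has {C,D,E}; column 2 has {A,E} → B.
Cell (r4,c3): row 4 has {B,C,D,E}; column 3 has {B,C,D,E} → A.
Cell (r5,c1): row 5 has {A,D}; column 1 has {A,C,D,E} → B.
Cell (r5,c2): row 5 has {A,B,D}; column 2 has {A,B,E} → C.
Cell (r5,c4): row 5 has {A,B,C,D}; column 4 has {A,B,C,D} → E.
Cell (r1,c2): row 1 has {A,C,E}; column 2 has {A,B,C,E} → D.
Cell (r1,c5): row 1 has {A,C,D,E}; column 5 has {A,C,D,E} → B.

C D E A B / A E C B D / D A B C E / E B A D C / B C D E A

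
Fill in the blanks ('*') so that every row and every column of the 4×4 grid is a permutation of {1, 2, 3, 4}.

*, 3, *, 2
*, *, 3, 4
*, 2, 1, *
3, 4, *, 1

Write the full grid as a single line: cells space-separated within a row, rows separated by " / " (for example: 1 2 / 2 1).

1 3 4 2 / 2 1 3 4 / 4 2 1 3 / 3 4 2 1

(r1,c3) = 4
(r2,c2) = 1
(r3,c1) = 4
(r3,c4) = 3
(r4,c3) = 2
(r1,c1) = 1
(r2,c1) = 2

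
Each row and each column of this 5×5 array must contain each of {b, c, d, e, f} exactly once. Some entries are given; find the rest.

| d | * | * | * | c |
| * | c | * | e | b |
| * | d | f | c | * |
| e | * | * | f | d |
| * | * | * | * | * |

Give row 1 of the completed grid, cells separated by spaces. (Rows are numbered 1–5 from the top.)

d f e b c

At row 1, column 4: row 1 has {c,d}; column 4 has {c,e,f}; that leaves b.
At row 2, column 1: row 2 has {b,c,e}; column 1 has {d,e}; that leaves f.
At row 2, column 3: row 2 has {b,c,e,f}; column 3 has {f}; that leaves d.
At row 3, column 1: row 3 has {c,d,f}; column 1 has {d,e,f}; that leaves b.
At row 3, column 5: row 3 has {b,c,d,f}; column 5 has {b,c,d}; that leaves e.
At row 4, column 2: row 4 has {d,e,f}; column 2 has {c,d}; that leaves b.
At row 4, column 3: row 4 has {b,d,e,f}; column 3 has {d,f}; that leaves c.
At row 5, column 1: row 5 is empty so far; column 1 has {b,d,e,f}; that leaves c.
At row 5, column 4: row 5 has {c}; column 4 has {b,c,e,f}; that leaves d.
At row 5, column 5: row 5 has {c,d}; column 5 has {b,c,d,e}; that leaves f.
At row 1, column 3: row 1 has {b,c,d}; column 3 has {c,d,f}; that leaves e.
At row 5, column 2: row 5 has {c,d,f}; column 2 has {b,c,d}; that leaves e.
At row 5, column 3: row 5 has {c,d,e,f}; column 3 has {c,d,e,f}; that leaves b.
At row 1, column 2: row 1 has {b,c,d,e}; column 2 has {b,c,d,e}; that leaves f.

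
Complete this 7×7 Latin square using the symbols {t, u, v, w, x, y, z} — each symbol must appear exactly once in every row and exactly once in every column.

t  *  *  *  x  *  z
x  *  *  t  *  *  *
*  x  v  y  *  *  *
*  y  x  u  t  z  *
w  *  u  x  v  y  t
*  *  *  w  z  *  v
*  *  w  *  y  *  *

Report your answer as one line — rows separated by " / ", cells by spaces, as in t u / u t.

t w y v x u z / x v z t u w y / z x v y w t u / v y x u t z w / w z u x v y t / y u t w z x v / u t w z y v x

row 1 has {t,x,z}; column 3 has {u,v,w,x} — only y is left for (r1,c3).
row 1 has {t,x,y,z}; column 4 has {t,u,w,x,y} — only v is left for (r1,c4).
row 2 has {t,x}; column 3 has {u,v,w,x,y} — only z is left for (r2,c3).
row 4 has {t,u,x,y,z}; column 1 has {t,w,x} — only v is left for (r4,c1).
row 4 has {t,u,v,x,y,z}; column 7 has {t,v,z} — only w is left for (r4,c7).
row 5 has {t,u,v,w,x,y}; column 2 has {x,y} — only z is left for (r5,c2).
row 6 has {v,w,z}; column 3 has {u,v,w,x,y,z} — only t is left for (r6,c3).
row 7 has {w,y}; column 4 has {t,u,v,w,x,y} — only z is left for (r7,c4).
row 3 has {v,x,y}; column 7 has {t,v,w,z} — only u is left for (r3,c7).
row 6 has {t,v,w,z}; column 2 has {x,y,z} — only u is left for (r6,c2).
row 6 has {t,u,v,w,z}; column 6 has {y,z} — only x is left for (r6,c6).
row 7 has {w,y,z}; column 1 has {t,v,w,x} — only u is left for (r7,c1).
row 7 has {u,w,y,z}; column 7 has {t,u,v,w,z} — only x is left for (r7,c7).
row 1 has {t,v,x,y,z}; column 2 has {u,x,y,z} — only w is left for (r1,c2).
row 1 has {t,v,w,x,y,z}; column 6 has {x,y,z} — only u is left for (r1,c6).
row 2 has {t,x,z}; column 2 has {u,w,x,y,z} — only v is left for (r2,c2).
row 2 has {t,v,x,z}; column 6 has {u,x,y,z} — only w is left for (r2,c6).
row 2 has {t,v,w,x,z}; column 7 has {t,u,v,w,x,z} — only y is left for (r2,c7).
row 3 has {u,v,x,y}; column 1 has {t,u,v,w,x} — only z is left for (r3,c1).
row 3 has {u,v,x,y,z}; column 5 has {t,v,x,y,z} — only w is left for (r3,c5).
row 3 has {u,v,w,x,y,z}; column 6 has {u,w,x,y,z} — only t is left for (r3,c6).
row 6 has {t,u,v,w,x,z}; column 1 has {t,u,v,w,x,z} — only y is left for (r6,c1).
row 7 has {u,w,x,y,z}; column 2 has {u,v,w,x,y,z} — only t is left for (r7,c2).
row 7 has {t,u,w,x,y,z}; column 6 has {t,u,w,x,y,z} — only v is left for (r7,c6).
row 2 has {t,v,w,x,y,z}; column 5 has {t,v,w,x,y,z} — only u is left for (r2,c5).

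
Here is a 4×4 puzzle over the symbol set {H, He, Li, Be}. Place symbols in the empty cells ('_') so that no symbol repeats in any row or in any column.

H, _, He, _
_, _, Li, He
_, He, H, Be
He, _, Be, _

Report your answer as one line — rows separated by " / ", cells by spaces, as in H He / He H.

H Be He Li / Be H Li He / Li He H Be / He Li Be H

At row 1, column 4: row 1 has {H,He}; column 4 has {He,Be}; that leaves Li.
At row 2, column 1: row 2 has {He,Li}; column 1 has {H,He}; that leaves Be.
At row 2, column 2: row 2 has {He,Li,Be}; column 2 has {He}; that leaves H.
At row 3, column 1: row 3 has {H,He,Be}; column 1 has {H,He,Be}; that leaves Li.
At row 4, column 2: row 4 has {He,Be}; column 2 has {H,He}; that leaves Li.
At row 4, column 4: row 4 has {He,Li,Be}; column 4 has {He,Li,Be}; that leaves H.
At row 1, column 2: row 1 has {H,He,Li}; column 2 has {H,He,Li}; that leaves Be.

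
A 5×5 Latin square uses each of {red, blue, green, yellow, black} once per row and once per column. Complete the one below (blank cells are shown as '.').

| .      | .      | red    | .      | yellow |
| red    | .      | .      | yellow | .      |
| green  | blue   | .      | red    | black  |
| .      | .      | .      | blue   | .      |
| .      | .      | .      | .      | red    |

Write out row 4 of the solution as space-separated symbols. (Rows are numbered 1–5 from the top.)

yellow red black blue green

(r3,c3): row 3 has {red,blue,green,black}; column 3 has {red}, so it must be yellow.
(r4,c5): row 4 has {blue}; column 5 has {red,yellow,black}, so it must be green.
(r2,c5): row 2 has {red,yellow}; column 5 has {red,green,yellow,black}, so it must be blue.
(r4,c3): row 4 has {blue,green}; column 3 has {red,yellow}, so it must be black.
(r2,c3): row 2 has {red,blue,yellow}; column 3 has {red,yellow,black}, so it must be green.
(r4,c1): row 4 has {blue,green,black}; column 1 has {red,green}, so it must be yellow.
(r4,c2): row 4 has {blue,green,yellow,black}; column 2 has {blue}, so it must be red.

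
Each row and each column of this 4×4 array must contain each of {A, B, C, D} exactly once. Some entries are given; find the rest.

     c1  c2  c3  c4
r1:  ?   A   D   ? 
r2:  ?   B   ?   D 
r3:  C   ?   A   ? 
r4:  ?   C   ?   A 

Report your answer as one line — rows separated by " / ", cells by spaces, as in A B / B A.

B A D C / A B C D / C D A B / D C B A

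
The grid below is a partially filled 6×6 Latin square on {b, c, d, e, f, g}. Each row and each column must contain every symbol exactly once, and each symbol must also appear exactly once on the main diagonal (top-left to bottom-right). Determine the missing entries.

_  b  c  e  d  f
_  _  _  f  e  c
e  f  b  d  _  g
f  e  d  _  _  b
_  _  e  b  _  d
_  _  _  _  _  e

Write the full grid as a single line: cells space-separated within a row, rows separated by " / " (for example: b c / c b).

(r1,c1) = g
(r2,c2) = d
(r2,c3) = g
(r3,c5) = c
(r4,c4) = c
(r4,c5) = g
(r5,c1) = c
(r5,c2) = g
(r5,c5) = f
(r6,c2) = c
(r6,c3) = f
(r6,c4) = g
(r6,c5) = b
(r2,c1) = b
(r6,c1) = d

g b c e d f / b d g f e c / e f b d c g / f e d c g b / c g e b f d / d c f g b e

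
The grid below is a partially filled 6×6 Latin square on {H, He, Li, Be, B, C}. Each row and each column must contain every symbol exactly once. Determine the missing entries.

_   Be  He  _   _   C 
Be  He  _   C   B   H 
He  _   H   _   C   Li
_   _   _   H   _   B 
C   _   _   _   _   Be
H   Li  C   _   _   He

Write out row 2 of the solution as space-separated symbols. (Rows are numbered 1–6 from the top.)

(r2,c3) = Li

Be He Li C B H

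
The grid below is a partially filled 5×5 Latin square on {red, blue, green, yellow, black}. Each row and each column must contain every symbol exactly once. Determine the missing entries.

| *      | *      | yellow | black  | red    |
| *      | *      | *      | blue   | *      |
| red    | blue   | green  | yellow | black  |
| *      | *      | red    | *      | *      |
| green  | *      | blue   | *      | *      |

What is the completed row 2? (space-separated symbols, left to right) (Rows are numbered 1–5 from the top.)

At row 1, column 1: row 1 has {red,yellow,black}; column 1 has {red,green}; that leaves blue.
At row 1, column 2: row 1 has {red,blue,yellow,black}; column 2 has {blue}; that leaves green.
At row 2, column 3: row 2 has {blue}; column 3 has {red,blue,green,yellow}; that leaves black.
At row 4, column 4: row 4 has {red}; column 4 has {blue,yellow,black}; that leaves green.
At row 5, column 4: row 5 has {blue,green}; column 4 has {blue,green,yellow,black}; that leaves red.
At row 5, column 5: row 5 has {red,blue,green}; column 5 has {red,black}; that leaves yellow.
At row 2, column 1: row 2 has {blue,black}; column 1 has {red,blue,green}; that leaves yellow.
At row 2, column 2: row 2 has {blue,yellow,black}; column 2 has {blue,green}; that leaves red.
At row 2, column 5: row 2 has {red,blue,yellow,black}; column 5 has {red,yellow,black}; that leaves green.

yellow red black blue green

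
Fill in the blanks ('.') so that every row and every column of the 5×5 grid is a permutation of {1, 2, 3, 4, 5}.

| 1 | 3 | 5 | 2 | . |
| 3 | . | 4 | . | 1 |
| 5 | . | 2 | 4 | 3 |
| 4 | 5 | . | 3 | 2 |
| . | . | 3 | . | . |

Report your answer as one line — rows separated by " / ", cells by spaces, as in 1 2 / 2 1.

1 3 5 2 4 / 3 2 4 5 1 / 5 1 2 4 3 / 4 5 1 3 2 / 2 4 3 1 5

(r1,c5) = 4
(r2,c2) = 2
(r2,c4) = 5
(r3,c2) = 1
(r4,c3) = 1
(r5,c1) = 2
(r5,c2) = 4
(r5,c4) = 1
(r5,c5) = 5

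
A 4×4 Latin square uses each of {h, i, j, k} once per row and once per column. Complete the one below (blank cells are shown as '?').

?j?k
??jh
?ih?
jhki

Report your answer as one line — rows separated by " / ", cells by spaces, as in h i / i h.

h j i k / i k j h / k i h j / j h k i

(r1,c3): row 1 has {j,k}; column 3 has {h,j,k}, so it must be i.
(r2,c2): row 2 has {h,j}; column 2 has {h,i,j}, so it must be k.
(r3,c1): row 3 has {h,i}; column 1 has {j}, so it must be k.
(r3,c4): row 3 has {h,i,k}; column 4 has {h,i,k}, so it must be j.
(r1,c1): row 1 has {i,j,k}; column 1 has {j,k}, so it must be h.
(r2,c1): row 2 has {h,j,k}; column 1 has {h,j,k}, so it must be i.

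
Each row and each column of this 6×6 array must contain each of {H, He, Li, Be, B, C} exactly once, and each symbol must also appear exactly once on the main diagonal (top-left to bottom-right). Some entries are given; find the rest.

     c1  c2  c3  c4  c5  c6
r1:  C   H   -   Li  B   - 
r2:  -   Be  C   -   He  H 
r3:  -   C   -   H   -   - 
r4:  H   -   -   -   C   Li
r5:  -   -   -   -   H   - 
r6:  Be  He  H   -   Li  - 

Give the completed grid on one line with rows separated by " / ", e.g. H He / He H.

(r2,c4) = B
(r3,c5) = Be
(r4,c2) = B
(r4,c4) = He
(r5,c2) = Li
(r6,c4) = C
(r6,c6) = B
(r2,c1) = Li
(r3,c3) = Li
(r3,c6) = He
(r4,c3) = Be
(r5,c4) = Be
(r5,c6) = C
(r1,c3) = He
(r1,c6) = Be
(r3,c1) = B
(r5,c1) = He
(r5,c3) = B

C H He Li B Be / Li Be C B He H / B C Li H Be He / H B Be He C Li / He Li B Be H C / Be He H C Li B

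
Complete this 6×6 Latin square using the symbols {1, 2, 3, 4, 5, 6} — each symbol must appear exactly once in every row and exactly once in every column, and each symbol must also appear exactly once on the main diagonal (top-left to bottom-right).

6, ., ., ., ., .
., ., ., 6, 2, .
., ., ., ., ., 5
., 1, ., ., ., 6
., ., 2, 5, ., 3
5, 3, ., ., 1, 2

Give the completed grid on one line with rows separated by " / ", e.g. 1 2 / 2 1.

6 2 5 1 3 4 / 4 5 3 6 2 1 / 3 4 1 2 6 5 / 2 1 4 3 5 6 / 1 6 2 5 4 3 / 5 3 6 4 1 2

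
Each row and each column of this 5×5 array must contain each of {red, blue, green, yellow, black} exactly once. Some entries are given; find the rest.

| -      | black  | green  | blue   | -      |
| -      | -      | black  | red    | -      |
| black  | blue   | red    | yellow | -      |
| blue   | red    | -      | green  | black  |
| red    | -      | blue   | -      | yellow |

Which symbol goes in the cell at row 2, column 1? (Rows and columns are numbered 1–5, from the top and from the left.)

green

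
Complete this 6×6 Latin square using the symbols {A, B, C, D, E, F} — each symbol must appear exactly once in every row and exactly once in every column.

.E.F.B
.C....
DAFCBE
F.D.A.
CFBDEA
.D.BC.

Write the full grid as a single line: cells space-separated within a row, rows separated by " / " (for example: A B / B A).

A E C F D B / B C E A F D / D A F C B E / F B D E A C / C F B D E A / E D A B C F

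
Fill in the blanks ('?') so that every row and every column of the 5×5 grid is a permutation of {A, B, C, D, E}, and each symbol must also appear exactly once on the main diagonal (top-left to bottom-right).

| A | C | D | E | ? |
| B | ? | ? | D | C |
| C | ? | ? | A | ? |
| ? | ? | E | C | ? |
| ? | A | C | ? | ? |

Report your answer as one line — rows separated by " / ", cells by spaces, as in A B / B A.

A C D E B / B E A D C / C D B A E / D B E C A / E A C B D

row 1 has {A,C,D,E}; column 5 has {C} — only B is left for (r1,c5).
row 2 has {B,C,D}; column 2 has {A,C}; the diagonal has {A,C} — only E is left for (r2,c2).
row 2 has {B,C,D,E}; column 3 has {C,D,E} — only A is left for (r2,c3).
row 3 has {A,C}; column 3 has {A,C,D,E}; the diagonal has {A,C,E} — only B is left for (r3,c3).
row 4 has {C,E}; column 1 has {A,B,C} — only D is left for (r4,c1).
row 4 has {C,D,E}; column 2 has {A,C,E} — only B is left for (r4,c2).
row 4 has {B,C,D,E}; column 5 has {B,C} — only A is left for (r4,c5).
row 5 has {A,C}; column 1 has {A,B,C,D} — only E is left for (r5,c1).
row 5 has {A,C,E}; column 4 has {A,C,D,E} — only B is left for (r5,c4).
row 5 has {A,B,C,E}; column 5 has {A,B,C}; the diagonal has {A,B,C,E} — only D is left for (r5,c5).
row 3 has {A,B,C}; column 2 has {A,B,C,E} — only D is left for (r3,c2).
row 3 has {A,B,C,D}; column 5 has {A,B,C,D} — only E is left for (r3,c5).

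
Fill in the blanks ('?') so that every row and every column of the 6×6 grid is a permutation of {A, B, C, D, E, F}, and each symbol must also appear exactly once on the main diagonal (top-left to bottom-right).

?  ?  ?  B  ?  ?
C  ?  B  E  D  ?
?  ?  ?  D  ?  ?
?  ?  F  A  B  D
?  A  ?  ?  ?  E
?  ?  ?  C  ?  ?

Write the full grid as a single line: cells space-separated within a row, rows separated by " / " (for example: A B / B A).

D E C B A F / C F B E D A / A B E D F C / E C F A B D / B A D F C E / F D A C E B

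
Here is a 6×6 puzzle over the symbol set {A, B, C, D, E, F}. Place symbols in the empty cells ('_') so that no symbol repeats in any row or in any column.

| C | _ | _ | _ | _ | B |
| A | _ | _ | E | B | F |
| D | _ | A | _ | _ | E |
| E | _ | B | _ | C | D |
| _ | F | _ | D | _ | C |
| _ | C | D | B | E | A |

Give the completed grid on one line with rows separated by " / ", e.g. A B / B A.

C E F A D B / A D C E B F / D B A C F E / E A B F C D / B F E D A C / F C D B E A

(r2,c2) = D
(r2,c3) = C
(r3,c2) = B
(r3,c5) = F
(r4,c2) = A
(r4,c4) = F
(r5,c1) = B
(r5,c3) = E
(r5,c5) = A
(r6,c1) = F
(r1,c2) = E
(r1,c3) = F
(r1,c4) = A
(r1,c5) = D
(r3,c4) = C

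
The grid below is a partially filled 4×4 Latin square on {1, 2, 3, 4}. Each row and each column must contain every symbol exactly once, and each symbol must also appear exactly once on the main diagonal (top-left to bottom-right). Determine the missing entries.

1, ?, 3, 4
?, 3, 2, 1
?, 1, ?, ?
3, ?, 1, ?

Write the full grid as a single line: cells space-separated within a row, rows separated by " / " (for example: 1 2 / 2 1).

At row 1, column 2: row 1 has {1,3,4}; column 2 has {1,3}; that leaves 2.
At row 2, column 1: row 2 has {1,2,3}; column 1 has {1,3}; that leaves 4.
At row 3, column 1: row 3 has {1}; column 1 has {1,3,4}; that leaves 2.
At row 3, column 3: row 3 has {1,2}; column 3 has {1,2,3}; the diagonal has {1,3}; that leaves 4.
At row 3, column 4: row 3 has {1,2,4}; column 4 has {1,4}; that leaves 3.
At row 4, column 2: row 4 has {1,3}; column 2 has {1,2,3}; that leaves 4.
At row 4, column 4: row 4 has {1,3,4}; column 4 has {1,3,4}; the diagonal has {1,3,4}; that leaves 2.

1 2 3 4 / 4 3 2 1 / 2 1 4 3 / 3 4 1 2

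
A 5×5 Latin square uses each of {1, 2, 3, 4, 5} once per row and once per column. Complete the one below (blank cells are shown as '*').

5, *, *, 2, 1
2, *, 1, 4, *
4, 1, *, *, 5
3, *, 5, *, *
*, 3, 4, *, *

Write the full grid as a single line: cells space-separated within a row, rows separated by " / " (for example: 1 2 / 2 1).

(r1,c2) = 4
(r1,c3) = 3
(r2,c2) = 5
(r2,c5) = 3
(r3,c3) = 2
(r3,c4) = 3
(r4,c2) = 2
(r4,c4) = 1
(r4,c5) = 4
(r5,c1) = 1
(r5,c4) = 5
(r5,c5) = 2

5 4 3 2 1 / 2 5 1 4 3 / 4 1 2 3 5 / 3 2 5 1 4 / 1 3 4 5 2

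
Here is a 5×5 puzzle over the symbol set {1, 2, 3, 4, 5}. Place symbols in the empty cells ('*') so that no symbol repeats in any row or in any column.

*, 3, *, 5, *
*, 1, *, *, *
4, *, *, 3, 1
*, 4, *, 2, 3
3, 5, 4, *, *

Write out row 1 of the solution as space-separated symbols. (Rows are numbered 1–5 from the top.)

1 3 2 5 4

(r2,c4) = 4
(r3,c2) = 2
(r3,c3) = 5
(r4,c3) = 1
(r5,c4) = 1
(r5,c5) = 2
(r1,c3) = 2
(r1,c5) = 4
(r2,c3) = 3
(r2,c5) = 5
(r4,c1) = 5
(r1,c1) = 1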